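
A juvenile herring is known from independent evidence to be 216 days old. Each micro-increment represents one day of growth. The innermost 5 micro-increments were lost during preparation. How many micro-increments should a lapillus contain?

One micro-increment per day gives 216 micro-increments over 216 days.
Less the 5 uncaptured micro-increments: 216 − 5 = 211.

211 micro-increments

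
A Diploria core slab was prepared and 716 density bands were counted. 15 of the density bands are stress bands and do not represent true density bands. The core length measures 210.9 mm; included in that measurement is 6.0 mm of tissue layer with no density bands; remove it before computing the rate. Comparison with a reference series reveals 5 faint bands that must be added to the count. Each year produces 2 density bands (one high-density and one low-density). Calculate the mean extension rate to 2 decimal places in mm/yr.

True density band count = 716 − 15 + 5 = 706.
706 density bands at 2 per year is 706 / 2 = 353 years.
The growth record spans 210.9 − 6.0 = 204.9 mm.
204.9 mm over 353 years gives 204.9 / 353 ≈ 0.58 mm/yr.

0.58 mm/yr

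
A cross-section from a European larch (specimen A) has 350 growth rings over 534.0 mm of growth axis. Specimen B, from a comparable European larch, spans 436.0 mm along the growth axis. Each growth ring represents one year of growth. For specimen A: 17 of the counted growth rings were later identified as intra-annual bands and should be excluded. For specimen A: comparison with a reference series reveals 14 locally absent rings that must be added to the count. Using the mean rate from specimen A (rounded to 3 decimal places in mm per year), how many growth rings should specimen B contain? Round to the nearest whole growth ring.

283 growth rings

Specimen A: after corrections the count is 350 − 17 + 14 = 347 growth rings.
A: Mean rate = 534.0 mm / 347 years ≈ 1.539 mm/year.
For B, 436.0 / 1.539 = 283.30 years ≈ 283 growth rings.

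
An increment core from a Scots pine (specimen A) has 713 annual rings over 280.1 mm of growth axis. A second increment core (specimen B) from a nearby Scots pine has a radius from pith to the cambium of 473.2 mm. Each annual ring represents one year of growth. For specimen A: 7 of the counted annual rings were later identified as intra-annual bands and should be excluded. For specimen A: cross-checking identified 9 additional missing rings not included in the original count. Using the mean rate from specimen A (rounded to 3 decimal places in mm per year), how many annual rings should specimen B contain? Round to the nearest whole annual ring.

1207 annual rings

Specimen A: adjusted count: 713 − 7 + 9 = 715 annual rings.
A: Mean rate = 280.1 mm / 715 years ≈ 0.392 mm/yr.
B spans 473.2 / 0.392 = 1207.14 years ≈ 1207 annual rings.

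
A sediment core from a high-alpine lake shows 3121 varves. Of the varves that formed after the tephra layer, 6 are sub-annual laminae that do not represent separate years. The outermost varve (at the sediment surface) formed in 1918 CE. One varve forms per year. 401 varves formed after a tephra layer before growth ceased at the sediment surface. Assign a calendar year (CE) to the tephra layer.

401 varves formed after the tephra layer.
401 − 6 false = 395 true varves after the tephra layer.
1918 − 395 = 1523 CE.

1523 CE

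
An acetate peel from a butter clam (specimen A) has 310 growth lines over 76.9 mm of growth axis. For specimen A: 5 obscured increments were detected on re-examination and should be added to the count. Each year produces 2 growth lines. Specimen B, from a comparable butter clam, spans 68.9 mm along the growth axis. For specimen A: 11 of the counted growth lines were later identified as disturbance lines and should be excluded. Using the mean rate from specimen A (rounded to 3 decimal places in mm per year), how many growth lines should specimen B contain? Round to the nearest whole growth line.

272 growth lines

Specimen A: correcting the raw count gives 310 − 11 + 5 = 304 true growth lines.
Specimen A: dividing by 2 growth lines per year: 304 / 2 = 152 years.
A: Mean rate = 76.9 mm / 152 years ≈ 0.506 mm/yr.
For B, 68.9 / 0.506 = 136.17 years; at 2 growth lines per year that is 136.17 × 2 ≈ 272 growth lines.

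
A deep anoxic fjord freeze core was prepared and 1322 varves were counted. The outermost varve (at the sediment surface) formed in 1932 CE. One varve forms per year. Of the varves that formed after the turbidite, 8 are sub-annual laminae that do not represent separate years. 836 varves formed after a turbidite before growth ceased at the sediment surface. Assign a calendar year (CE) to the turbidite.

836 varves post-date the turbidite.
Removing the 8 false varves leaves 836 − 8 = 828 true varves beyond the turbidite.
Counting back 828 years from 1932 CE places the turbidite in 1932 − 828 = 1104 CE.

1104 CE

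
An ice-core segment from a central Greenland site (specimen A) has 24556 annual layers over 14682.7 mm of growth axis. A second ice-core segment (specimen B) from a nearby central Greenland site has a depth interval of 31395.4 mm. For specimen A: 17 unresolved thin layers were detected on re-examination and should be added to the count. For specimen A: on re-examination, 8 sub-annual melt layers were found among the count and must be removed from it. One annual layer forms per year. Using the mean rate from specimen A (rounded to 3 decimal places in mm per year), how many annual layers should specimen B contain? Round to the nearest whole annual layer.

52501 annual layers

Specimen A: true annual layer count = 24556 − 8 + 17 = 24565.
A: Mean rate = 14682.7 mm / 24565 years ≈ 0.598 mm per year.
B spans 31395.4 / 0.598 = 52500.67 years ≈ 52501 annual layers.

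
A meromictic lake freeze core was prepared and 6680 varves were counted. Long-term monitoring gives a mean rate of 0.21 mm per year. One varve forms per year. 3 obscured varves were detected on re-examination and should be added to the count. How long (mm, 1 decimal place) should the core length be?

1403.4 mm

True varve count = 6680 + 3 = 6683.
6683 years at 0.21 mm/year gives 0.21 × 6683 = 1403.4 mm.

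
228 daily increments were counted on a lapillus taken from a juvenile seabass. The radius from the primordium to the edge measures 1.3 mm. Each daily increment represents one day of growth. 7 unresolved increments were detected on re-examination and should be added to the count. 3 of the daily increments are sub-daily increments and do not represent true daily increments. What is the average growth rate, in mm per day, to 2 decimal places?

Adjusted count: 228 − 3 + 7 = 232 daily increments.
1.3 mm over 232 days gives 1.3 / 232 ≈ 0.01 mm per day.

0.01 mm per day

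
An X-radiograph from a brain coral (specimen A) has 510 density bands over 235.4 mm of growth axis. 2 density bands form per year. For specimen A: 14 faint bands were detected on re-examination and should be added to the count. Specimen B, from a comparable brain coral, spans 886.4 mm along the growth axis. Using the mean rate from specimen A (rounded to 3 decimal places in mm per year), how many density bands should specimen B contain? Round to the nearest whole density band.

1974 density bands

Specimen A: correcting the raw count gives 510 + 14 = 524 true density bands.
Specimen A: 524 density bands at 2 per year is 524 / 2 = 262 years.
A: Mean rate = 235.4 mm / 262 years ≈ 0.898 mm/yr.
B spans 886.4 / 0.898 = 987.08 years; at 2 density bands per year that is 987.08 × 2 ≈ 1974 density bands.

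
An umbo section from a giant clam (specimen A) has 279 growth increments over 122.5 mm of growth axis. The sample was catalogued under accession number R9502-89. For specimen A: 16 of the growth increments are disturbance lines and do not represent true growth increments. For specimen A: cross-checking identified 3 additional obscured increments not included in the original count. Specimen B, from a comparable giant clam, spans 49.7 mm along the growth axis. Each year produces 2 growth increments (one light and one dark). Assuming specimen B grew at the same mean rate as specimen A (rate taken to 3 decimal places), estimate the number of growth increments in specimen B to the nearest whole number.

108 growth increments

Specimen A: after corrections the count is 279 − 16 + 3 = 266 growth increments.
Specimen A: dividing by 2 growth increments per year: 266 / 2 = 133 years.
A: 122.5 mm over 133 years gives 122.5 / 133 ≈ 0.921 mm per year.
B spans 49.7 / 0.921 = 53.96 years; at 2 growth increments per year that is 53.96 × 2 ≈ 108 growth increments.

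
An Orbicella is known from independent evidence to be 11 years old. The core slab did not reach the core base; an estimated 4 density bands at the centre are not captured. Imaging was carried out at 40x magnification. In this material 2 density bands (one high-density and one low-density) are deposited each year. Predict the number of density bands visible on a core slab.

18 density bands

11 years at 2 density bands per year gives 11 × 2 = 22 density bands.
22 − 4 missed = 18 density bands expected in the prepared section.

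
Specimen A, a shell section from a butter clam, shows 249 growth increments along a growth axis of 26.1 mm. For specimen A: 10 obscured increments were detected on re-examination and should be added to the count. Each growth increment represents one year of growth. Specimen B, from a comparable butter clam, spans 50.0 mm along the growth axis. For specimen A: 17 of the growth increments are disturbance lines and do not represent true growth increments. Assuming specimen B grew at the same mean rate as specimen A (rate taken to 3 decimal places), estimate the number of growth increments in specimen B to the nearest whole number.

463 growth increments

Specimen A: correcting the raw count gives 249 − 17 + 10 = 242 true growth increments.
A: Extension rate ≈ 26.1 / 242 = 0.108 mm/year.
For B, 50.0 / 0.108 = 462.96 years ≈ 463 growth increments.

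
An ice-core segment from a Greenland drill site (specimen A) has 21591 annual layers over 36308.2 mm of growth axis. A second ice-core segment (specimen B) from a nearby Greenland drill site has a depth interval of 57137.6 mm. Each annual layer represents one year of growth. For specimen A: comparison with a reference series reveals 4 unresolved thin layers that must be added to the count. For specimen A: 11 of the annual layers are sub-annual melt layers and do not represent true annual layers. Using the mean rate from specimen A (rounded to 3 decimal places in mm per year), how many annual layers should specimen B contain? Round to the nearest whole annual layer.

Specimen A: after corrections the count is 21591 − 11 + 4 = 21584 annual layers.
A: 36308.2 mm over 21584 years gives 36308.2 / 21584 ≈ 1.682 mm/year.
B spans 57137.6 / 1.682 = 33970.04 years ≈ 33970 annual layers.

33970 annual layers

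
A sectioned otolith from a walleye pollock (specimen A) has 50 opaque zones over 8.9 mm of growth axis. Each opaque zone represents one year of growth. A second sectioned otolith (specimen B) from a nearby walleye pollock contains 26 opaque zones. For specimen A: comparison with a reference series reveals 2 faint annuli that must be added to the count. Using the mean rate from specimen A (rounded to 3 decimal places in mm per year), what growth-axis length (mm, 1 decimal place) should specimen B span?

4.4 mm

Specimen A: adjusted count: 50 + 2 = 52 opaque zones.
A: 8.9 mm over 52 years gives 8.9 / 52 ≈ 0.171 mm/yr.
For B, 0.171 mm/year × 26 years = 4.4 mm.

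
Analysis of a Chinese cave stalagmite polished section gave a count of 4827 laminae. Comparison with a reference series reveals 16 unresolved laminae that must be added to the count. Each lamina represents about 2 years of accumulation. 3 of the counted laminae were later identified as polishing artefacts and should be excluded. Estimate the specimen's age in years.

9680 yr

After corrections the count is 4827 − 3 + 16 = 4840 laminae.
Multiplying by 2 years per lamina: 4840 × 2 = 9680 years.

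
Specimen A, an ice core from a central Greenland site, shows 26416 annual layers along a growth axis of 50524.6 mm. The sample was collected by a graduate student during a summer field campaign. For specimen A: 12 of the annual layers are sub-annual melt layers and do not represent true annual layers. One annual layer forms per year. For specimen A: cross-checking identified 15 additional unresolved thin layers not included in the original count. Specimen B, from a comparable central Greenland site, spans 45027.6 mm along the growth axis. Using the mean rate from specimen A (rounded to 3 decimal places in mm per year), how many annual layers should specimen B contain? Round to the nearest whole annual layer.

23550 annual layers

Specimen A: correcting the raw count gives 26416 − 12 + 15 = 26419 true annual layers.
A: Extension rate ≈ 50524.6 / 26419 = 1.912 mm/year.
Specimen B: 45027.6 mm / 1.912 mm per year = 23550.00 years ≈ 23550 annual layers.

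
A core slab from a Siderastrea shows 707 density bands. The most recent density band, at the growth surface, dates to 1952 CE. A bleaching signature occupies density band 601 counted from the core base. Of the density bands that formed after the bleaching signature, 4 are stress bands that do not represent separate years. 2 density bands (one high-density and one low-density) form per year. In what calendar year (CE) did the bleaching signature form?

707 − 601 = 106 density bands lie beyond the bleaching signature toward the growth surface.
106 − 4 false = 102 true density bands after the bleaching signature.
With 2 density bands per year, 102 / 2 = 51 years.
1952 − 51 = 1901 CE.

1901 CE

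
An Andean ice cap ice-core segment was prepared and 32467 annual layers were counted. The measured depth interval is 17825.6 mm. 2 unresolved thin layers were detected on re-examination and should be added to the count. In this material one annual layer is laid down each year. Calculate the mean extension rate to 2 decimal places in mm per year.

Adjusted count: 32467 + 2 = 32469 annual layers.
Extension rate ≈ 17825.6 / 32469 = 0.55 mm per year.

0.55 mm per year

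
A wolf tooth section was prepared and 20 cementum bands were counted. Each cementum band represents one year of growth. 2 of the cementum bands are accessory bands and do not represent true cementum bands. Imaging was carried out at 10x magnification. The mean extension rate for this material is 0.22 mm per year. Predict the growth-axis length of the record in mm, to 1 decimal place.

4.0 mm

Adjusted count: 20 − 2 = 18 cementum bands.
18 years at 0.22 mm/year gives 0.22 × 18 = 4.0 mm.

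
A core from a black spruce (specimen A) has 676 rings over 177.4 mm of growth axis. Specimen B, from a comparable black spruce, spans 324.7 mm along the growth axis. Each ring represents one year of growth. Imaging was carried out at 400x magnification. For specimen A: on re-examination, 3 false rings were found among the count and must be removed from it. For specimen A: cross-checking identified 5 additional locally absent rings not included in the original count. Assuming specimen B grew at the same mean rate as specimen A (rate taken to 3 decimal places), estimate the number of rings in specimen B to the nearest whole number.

Specimen A: correcting the raw count gives 676 − 3 + 5 = 678 true rings.
A: Extension rate ≈ 177.4 / 678 = 0.262 mm per year.
For B, 324.7 / 0.262 = 1239.31 years ≈ 1239 rings.

1239 rings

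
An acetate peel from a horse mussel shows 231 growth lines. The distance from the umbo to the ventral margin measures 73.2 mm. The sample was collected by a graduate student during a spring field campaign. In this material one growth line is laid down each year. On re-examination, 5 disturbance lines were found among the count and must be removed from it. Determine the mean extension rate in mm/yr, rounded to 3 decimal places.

After corrections the count is 231 − 5 = 226 growth lines.
Extension rate ≈ 73.2 / 226 = 0.324 mm/yr.

0.324 mm/yr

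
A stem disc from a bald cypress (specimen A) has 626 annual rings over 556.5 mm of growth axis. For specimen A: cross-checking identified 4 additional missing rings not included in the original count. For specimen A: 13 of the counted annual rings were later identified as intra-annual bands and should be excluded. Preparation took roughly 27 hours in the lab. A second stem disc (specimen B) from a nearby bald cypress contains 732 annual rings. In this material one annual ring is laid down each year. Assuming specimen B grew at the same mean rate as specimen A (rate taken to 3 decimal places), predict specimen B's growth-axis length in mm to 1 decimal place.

660.3 mm

Specimen A: true annual ring count = 626 − 13 + 4 = 617.
A: Mean rate = 556.5 mm / 617 years ≈ 0.902 mm/year.
B's length ≈ 0.902 × 732 = 660.3 mm.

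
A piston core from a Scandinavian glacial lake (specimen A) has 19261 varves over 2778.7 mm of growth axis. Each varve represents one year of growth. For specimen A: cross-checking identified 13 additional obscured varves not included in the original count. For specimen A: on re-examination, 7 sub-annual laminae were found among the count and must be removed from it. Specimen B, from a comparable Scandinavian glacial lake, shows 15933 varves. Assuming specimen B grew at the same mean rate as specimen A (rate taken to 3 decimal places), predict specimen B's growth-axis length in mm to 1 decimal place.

Specimen A: adjusted count: 19261 − 7 + 13 = 19267 varves.
A: Extension rate ≈ 2778.7 / 19267 = 0.144 mm/yr.
For B, 0.144 mm/year × 15933 years = 2294.4 mm.

2294.4 mm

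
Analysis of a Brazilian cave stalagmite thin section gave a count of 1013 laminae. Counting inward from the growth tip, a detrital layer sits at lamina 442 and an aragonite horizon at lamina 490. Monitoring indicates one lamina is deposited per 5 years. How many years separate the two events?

240 years

Separation: 490 − 442 = 48 laminae.
At 5 years per lamina, 48 × 5 = 240 years.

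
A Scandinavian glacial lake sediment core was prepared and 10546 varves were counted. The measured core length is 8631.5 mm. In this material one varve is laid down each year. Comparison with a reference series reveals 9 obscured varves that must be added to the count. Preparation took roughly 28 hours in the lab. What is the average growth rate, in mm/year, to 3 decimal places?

0.818 mm/year

True varve count = 10546 + 9 = 10555.
8631.5 mm over 10555 years gives 8631.5 / 10555 ≈ 0.818 mm/year.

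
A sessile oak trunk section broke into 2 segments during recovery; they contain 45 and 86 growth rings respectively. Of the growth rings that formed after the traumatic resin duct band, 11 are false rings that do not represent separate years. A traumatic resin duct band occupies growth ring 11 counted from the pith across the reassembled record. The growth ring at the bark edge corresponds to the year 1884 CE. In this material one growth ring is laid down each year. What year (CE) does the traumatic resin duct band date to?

Total growth rings = 45 + 86 = 131.
131 − 11 = 120 growth rings lie beyond the traumatic resin duct band toward the bark edge.
120 − 11 false = 109 true growth rings after the traumatic resin duct band.
Counting back 109 years from 1884 CE places the traumatic resin duct band in 1884 − 109 = 1775 CE.

1775 CE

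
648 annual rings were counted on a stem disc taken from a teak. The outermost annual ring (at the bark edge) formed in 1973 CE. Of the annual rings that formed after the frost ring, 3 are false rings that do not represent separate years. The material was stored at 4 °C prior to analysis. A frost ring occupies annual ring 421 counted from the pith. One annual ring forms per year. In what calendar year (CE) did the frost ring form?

The frost ring sits at annual ring 421 from the pith, so 648 − 421 = 227 annual rings formed after it.
227 − 3 false = 224 true annual rings after the frost ring.
The annual ring at the bark edge is 1973 CE, so the frost ring dates to 1973 − 224 = 1749 CE.

1749 CE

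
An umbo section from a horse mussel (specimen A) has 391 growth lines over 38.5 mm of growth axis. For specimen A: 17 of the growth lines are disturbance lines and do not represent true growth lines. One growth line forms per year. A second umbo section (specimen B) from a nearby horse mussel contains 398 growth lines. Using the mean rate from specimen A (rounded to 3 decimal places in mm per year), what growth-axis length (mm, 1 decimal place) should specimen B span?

41.0 mm

Specimen A: after corrections the count is 391 − 17 = 374 growth lines.
A: Mean rate = 38.5 mm / 374 years ≈ 0.103 mm/year.
For B, 0.103 mm/year × 398 years = 41.0 mm.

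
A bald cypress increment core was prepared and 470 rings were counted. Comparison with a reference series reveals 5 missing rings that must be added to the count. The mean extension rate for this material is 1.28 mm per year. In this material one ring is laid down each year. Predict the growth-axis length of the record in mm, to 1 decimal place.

608.0 mm

Adjusted count: 470 + 5 = 475 rings.
Predicted length = 1.28 mm/year × 475 years = 608.0 mm.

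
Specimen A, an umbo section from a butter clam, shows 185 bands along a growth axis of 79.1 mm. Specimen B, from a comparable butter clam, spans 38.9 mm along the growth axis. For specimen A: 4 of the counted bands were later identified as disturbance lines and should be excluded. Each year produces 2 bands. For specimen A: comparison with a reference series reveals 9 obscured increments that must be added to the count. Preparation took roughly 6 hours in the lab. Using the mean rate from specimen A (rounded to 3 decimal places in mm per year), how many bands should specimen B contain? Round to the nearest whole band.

93 bands

Specimen A: true band count = 185 − 4 + 9 = 190.
Specimen A: 190 bands at 2 per year is 190 / 2 = 95 years.
A: Extension rate ≈ 79.1 / 95 = 0.833 mm per year.
B spans 38.9 / 0.833 = 46.70 years; at 2 bands per year that is 46.70 × 2 ≈ 93 bands.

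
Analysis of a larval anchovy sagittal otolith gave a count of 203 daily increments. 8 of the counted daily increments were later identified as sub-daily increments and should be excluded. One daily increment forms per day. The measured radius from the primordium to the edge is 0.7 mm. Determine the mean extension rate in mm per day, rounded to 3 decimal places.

Adjusted count: 203 − 8 = 195 daily increments.
0.7 mm over 195 days gives 0.7 / 195 ≈ 0.004 mm per day.

0.004 mm per day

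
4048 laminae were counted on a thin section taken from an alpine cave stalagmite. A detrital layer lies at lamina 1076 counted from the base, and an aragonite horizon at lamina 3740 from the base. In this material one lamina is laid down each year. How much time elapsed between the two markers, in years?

2664 years

3740 − 1076 = 2664 laminae lie between the two events.
That is 2664 years at one lamina per year.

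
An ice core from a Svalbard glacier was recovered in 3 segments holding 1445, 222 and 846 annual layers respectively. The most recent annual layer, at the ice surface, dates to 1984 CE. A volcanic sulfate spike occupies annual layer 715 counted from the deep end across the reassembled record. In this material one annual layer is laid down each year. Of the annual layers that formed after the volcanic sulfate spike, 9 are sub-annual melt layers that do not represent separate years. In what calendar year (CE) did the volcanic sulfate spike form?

195 CE

Total annual layers = 1445 + 222 + 846 = 2513.
2513 − 715 = 1798 annual layers lie beyond the volcanic sulfate spike toward the ice surface.
Excluding 9 false annual layers: 1798 − 9 = 1789.
1984 − 1789 = 195 CE.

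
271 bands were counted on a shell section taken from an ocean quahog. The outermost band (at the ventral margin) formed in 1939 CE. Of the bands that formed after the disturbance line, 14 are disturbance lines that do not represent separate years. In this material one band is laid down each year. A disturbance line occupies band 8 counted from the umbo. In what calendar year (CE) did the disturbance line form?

1690 CE

The disturbance line sits at band 8 from the umbo, so 271 − 8 = 263 bands formed after it.
263 − 14 false = 249 true bands after the disturbance line.
Counting back 249 years from 1939 CE places the disturbance line in 1939 − 249 = 1690 CE.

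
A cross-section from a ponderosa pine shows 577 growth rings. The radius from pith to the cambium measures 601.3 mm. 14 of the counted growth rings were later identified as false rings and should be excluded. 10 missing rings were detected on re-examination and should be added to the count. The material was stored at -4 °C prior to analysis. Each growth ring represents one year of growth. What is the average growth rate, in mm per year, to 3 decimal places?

Correcting the raw count gives 577 − 14 + 10 = 573 true growth rings.
Extension rate ≈ 601.3 / 573 = 1.049 mm per year.

1.049 mm per year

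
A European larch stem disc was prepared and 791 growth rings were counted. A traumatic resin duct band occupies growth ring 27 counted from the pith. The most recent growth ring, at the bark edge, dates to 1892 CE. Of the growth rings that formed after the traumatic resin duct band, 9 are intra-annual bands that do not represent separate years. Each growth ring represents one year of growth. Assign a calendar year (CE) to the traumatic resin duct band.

791 − 27 = 764 growth rings lie beyond the traumatic resin duct band toward the bark edge.
Removing the 9 false growth rings leaves 764 − 9 = 755 true growth rings beyond the traumatic resin duct band.
Counting back 755 years from 1892 CE places the traumatic resin duct band in 1892 − 755 = 1137 CE.

1137 CE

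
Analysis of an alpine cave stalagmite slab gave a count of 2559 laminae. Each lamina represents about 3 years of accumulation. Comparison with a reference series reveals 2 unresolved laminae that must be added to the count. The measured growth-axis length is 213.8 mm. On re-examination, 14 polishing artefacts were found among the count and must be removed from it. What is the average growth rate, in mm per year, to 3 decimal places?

0.028 mm per year

After corrections the count is 2559 − 14 + 2 = 2547 laminae.
Multiplying by 3 years per lamina: 2547 × 3 = 7641 years.
Mean rate = 213.8 mm / 7641 years ≈ 0.028 mm per year.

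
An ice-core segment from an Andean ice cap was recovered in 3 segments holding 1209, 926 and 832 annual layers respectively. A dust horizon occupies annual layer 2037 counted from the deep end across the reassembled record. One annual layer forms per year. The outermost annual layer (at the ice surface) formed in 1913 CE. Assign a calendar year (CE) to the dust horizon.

983 CE

Total annual layers = 1209 + 926 + 832 = 2967.
2967 − 2037 = 930 annual layers lie beyond the dust horizon toward the ice surface.
Counting back 930 years from 1913 CE places the dust horizon in 1913 − 930 = 983 CE.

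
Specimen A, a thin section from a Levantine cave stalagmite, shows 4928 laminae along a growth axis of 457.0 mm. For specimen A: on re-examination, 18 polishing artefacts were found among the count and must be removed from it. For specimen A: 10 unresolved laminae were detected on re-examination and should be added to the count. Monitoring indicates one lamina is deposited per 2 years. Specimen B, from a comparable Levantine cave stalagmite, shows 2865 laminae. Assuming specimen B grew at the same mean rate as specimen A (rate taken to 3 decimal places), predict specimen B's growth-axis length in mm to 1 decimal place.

263.6 mm

Specimen A: correcting the raw count gives 4928 − 18 + 10 = 4920 true laminae.
Specimen A: at 2 years per lamina, 4920 × 2 = 9840 years.
A: 457.0 mm over 9840 years gives 457.0 / 9840 ≈ 0.046 mm/yr.
Specimen B: multiplying by 2 years per lamina: 2865 × 2 = 5730 years. Length of B = 0.046 × 5730 = 263.6 mm.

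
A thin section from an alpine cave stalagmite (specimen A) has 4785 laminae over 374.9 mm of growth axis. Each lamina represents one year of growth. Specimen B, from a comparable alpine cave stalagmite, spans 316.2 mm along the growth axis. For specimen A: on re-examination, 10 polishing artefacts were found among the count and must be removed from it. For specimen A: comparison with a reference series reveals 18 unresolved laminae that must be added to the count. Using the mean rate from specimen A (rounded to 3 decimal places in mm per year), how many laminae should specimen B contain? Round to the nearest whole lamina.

Specimen A: after corrections the count is 4785 − 10 + 18 = 4793 laminae.
A: Mean rate = 374.9 mm / 4793 years ≈ 0.078 mm/year.
B spans 316.2 / 0.078 = 4053.85 years ≈ 4054 laminae.

4054 laminae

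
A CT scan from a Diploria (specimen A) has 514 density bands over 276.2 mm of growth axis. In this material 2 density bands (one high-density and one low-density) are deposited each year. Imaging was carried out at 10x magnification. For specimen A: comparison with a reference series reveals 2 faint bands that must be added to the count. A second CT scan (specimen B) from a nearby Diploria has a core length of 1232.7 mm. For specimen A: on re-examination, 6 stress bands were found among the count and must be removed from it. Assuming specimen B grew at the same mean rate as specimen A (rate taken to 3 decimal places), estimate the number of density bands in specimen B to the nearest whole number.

Specimen A: correcting the raw count gives 514 − 6 + 2 = 510 true density bands.
Specimen A: with 2 density bands per year, 510 / 2 = 255 years.
A: Extension rate ≈ 276.2 / 255 = 1.083 mm/year.
B spans 1232.7 / 1.083 = 1138.23 years; at 2 density bands per year that is 1138.23 × 2 ≈ 2276 density bands.

2276 density bands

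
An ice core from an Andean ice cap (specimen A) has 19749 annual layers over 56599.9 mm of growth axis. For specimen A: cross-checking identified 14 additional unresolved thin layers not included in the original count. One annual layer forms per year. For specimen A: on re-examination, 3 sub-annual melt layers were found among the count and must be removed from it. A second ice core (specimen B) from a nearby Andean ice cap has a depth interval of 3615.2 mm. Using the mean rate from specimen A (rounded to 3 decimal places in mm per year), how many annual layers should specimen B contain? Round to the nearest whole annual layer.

Specimen A: after corrections the count is 19749 − 3 + 14 = 19760 annual layers.
A: 56599.9 mm over 19760 years gives 56599.9 / 19760 ≈ 2.864 mm/year.
Specimen B: 3615.2 mm / 2.864 mm per year = 1262.29 years ≈ 1262 annual layers.

1262 annual layers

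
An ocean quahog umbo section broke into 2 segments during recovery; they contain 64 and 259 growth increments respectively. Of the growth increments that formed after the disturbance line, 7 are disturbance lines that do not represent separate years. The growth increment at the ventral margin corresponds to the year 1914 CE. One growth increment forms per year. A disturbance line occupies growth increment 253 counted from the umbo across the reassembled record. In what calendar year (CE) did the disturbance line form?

Total growth increments = 64 + 259 = 323.
Between growth increment 253 and the ventral margin there are 323 − 253 = 70 growth increments.
Excluding 7 false growth increments: 70 − 7 = 63.
1914 − 63 = 1851 CE.

1851 CE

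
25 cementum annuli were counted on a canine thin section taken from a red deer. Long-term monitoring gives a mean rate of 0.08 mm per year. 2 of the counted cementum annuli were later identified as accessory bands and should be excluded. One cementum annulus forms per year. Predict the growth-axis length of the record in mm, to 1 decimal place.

1.8 mm

After corrections the count is 25 − 2 = 23 cementum annuli.
Length ≈ 0.08 × 23 = 1.8 mm.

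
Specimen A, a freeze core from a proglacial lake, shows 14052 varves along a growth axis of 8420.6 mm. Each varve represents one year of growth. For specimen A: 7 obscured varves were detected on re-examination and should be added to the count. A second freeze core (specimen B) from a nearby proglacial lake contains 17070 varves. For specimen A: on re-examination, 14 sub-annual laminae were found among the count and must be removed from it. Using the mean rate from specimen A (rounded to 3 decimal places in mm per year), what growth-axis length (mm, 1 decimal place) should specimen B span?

10242.0 mm

Specimen A: adjusted count: 14052 − 14 + 7 = 14045 varves.
A: Mean rate = 8420.6 mm / 14045 years ≈ 0.600 mm per year.
For B, 0.600 mm/year × 17070 years = 10242.0 mm.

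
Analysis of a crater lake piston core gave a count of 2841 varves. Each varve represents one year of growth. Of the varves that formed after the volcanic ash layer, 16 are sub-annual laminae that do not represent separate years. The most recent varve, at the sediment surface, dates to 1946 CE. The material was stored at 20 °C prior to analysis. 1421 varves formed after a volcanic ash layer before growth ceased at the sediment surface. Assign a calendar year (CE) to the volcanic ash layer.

541 CE

There are 1421 varves younger than the volcanic ash layer.
Excluding 16 false varves: 1421 − 16 = 1405.
Counting back 1405 years from 1946 CE places the volcanic ash layer in 1946 − 1405 = 541 CE.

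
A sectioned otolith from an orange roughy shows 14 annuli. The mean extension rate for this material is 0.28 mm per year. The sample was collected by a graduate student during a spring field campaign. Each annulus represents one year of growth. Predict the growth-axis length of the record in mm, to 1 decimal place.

3.9 mm

The record spans 14 years at 0.28 mm per year.
Predicted length = 0.28 mm/year × 14 years = 3.9 mm.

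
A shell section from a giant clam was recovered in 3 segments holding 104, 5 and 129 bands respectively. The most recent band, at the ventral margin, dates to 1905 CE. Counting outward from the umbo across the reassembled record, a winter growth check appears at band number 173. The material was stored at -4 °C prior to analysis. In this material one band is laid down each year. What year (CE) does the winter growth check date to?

1840 CE

Total bands = 104 + 5 + 129 = 238.
238 − 173 = 65 bands lie beyond the winter growth check toward the ventral margin.
1905 − 65 = 1840 CE.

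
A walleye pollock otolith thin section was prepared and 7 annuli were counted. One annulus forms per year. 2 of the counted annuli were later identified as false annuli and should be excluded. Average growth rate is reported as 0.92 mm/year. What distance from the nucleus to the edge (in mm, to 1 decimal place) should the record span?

4.6 mm

Adjusted count: 7 − 2 = 5 annuli.
Length ≈ 0.92 × 5 = 4.6 mm.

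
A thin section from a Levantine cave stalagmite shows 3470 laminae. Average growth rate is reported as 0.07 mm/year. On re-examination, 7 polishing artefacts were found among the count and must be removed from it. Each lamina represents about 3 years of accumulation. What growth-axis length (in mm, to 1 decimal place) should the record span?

727.2 mm

True lamina count = 3470 − 7 = 3463.
Multiplying by 3 years per lamina: 3463 × 3 = 10389 years.
Predicted length = 0.07 mm/year × 10389 years = 727.2 mm.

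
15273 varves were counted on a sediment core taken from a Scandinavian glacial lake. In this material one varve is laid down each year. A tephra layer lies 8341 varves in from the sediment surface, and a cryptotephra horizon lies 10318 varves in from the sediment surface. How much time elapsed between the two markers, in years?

1977 years

10318 − 8341 = 1977 varves lie between the two events.
That is 1977 years at one varve per year.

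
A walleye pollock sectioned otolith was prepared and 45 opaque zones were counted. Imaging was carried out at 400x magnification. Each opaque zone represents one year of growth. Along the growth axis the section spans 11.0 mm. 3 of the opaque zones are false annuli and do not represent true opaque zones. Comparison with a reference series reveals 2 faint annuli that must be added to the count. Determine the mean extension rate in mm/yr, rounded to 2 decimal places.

Correcting the raw count gives 45 − 3 + 2 = 44 true opaque zones.
Extension rate ≈ 11.0 / 44 = 0.25 mm/yr.

0.25 mm/yr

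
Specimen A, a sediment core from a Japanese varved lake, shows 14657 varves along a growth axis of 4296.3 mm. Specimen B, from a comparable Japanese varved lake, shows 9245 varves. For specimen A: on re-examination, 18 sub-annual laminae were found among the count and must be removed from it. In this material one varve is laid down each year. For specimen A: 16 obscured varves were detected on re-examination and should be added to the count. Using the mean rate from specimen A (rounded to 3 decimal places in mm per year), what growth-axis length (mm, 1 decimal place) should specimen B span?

2708.8 mm

Specimen A: adjusted count: 14657 − 18 + 16 = 14655 varves.
A: Extension rate ≈ 4296.3 / 14655 = 0.293 mm/year.
B's length ≈ 0.293 × 9245 = 2708.8 mm.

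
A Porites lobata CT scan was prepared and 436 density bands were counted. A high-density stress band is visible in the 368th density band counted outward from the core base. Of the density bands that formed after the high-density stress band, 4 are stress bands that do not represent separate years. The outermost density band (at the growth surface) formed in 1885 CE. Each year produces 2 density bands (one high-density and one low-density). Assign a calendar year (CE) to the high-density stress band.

1853 CE

Between density band 368 and the growth surface there are 436 − 368 = 68 density bands.
Removing the 4 false density bands leaves 68 − 4 = 64 true density bands beyond the high-density stress band.
Dividing by 2 density bands per year: 64 / 2 = 32 years.
1885 − 32 = 1853 CE.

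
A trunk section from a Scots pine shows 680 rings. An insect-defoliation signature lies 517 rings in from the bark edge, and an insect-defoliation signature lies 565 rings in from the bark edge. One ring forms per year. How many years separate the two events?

48 years

565 − 517 = 48 rings lie between the two events.
One ring per year makes the interval 48 years.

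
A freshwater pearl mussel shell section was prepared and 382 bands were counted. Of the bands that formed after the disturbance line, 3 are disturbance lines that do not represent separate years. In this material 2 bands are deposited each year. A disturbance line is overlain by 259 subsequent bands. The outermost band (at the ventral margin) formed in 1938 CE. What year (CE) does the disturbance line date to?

1810 CE

259 bands formed after the disturbance line.
Removing the 3 false bands leaves 259 − 3 = 256 true bands beyond the disturbance line.
Dividing by 2 bands per year: 256 / 2 = 128 years.
1938 − 128 = 1810 CE.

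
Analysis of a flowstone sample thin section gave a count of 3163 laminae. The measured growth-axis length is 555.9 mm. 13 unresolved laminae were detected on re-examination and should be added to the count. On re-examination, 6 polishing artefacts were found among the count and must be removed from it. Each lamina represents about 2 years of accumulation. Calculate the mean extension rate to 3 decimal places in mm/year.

True lamina count = 3163 − 6 + 13 = 3170.
3170 laminae at 2 years each span 3170 × 2 = 6340 years.
Extension rate ≈ 555.9 / 6340 = 0.088 mm/year.

0.088 mm/year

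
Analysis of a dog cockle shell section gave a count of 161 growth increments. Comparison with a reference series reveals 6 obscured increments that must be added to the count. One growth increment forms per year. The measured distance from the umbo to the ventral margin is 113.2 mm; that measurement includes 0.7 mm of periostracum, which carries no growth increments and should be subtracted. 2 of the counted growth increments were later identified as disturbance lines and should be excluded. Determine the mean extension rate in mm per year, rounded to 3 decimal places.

0.682 mm per year

Correcting the raw count gives 161 − 2 + 6 = 165 true growth increments.
The growth record spans 113.2 − 0.7 = 112.5 mm.
112.5 mm over 165 years gives 112.5 / 165 ≈ 0.682 mm per year.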